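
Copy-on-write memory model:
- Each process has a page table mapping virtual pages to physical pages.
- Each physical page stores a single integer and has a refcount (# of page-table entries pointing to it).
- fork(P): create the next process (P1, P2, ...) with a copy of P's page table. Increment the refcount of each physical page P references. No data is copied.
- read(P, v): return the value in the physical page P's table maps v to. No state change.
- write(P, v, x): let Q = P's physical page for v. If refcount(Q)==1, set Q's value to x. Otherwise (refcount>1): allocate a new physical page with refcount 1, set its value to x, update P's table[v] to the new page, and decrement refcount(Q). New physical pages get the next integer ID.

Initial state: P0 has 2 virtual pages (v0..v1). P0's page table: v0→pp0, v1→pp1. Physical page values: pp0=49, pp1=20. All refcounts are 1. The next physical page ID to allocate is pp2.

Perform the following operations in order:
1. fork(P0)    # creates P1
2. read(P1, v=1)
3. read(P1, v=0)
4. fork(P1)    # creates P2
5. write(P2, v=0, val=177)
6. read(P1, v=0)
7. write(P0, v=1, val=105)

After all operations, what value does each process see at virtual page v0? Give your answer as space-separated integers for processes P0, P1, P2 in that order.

Answer: 49 49 177

Derivation:
Op 1: fork(P0) -> P1. 2 ppages; refcounts: pp0:2 pp1:2
Op 2: read(P1, v1) -> 20. No state change.
Op 3: read(P1, v0) -> 49. No state change.
Op 4: fork(P1) -> P2. 2 ppages; refcounts: pp0:3 pp1:3
Op 5: write(P2, v0, 177). refcount(pp0)=3>1 -> COPY to pp2. 3 ppages; refcounts: pp0:2 pp1:3 pp2:1
Op 6: read(P1, v0) -> 49. No state change.
Op 7: write(P0, v1, 105). refcount(pp1)=3>1 -> COPY to pp3. 4 ppages; refcounts: pp0:2 pp1:2 pp2:1 pp3:1
P0: v0 -> pp0 = 49
P1: v0 -> pp0 = 49
P2: v0 -> pp2 = 177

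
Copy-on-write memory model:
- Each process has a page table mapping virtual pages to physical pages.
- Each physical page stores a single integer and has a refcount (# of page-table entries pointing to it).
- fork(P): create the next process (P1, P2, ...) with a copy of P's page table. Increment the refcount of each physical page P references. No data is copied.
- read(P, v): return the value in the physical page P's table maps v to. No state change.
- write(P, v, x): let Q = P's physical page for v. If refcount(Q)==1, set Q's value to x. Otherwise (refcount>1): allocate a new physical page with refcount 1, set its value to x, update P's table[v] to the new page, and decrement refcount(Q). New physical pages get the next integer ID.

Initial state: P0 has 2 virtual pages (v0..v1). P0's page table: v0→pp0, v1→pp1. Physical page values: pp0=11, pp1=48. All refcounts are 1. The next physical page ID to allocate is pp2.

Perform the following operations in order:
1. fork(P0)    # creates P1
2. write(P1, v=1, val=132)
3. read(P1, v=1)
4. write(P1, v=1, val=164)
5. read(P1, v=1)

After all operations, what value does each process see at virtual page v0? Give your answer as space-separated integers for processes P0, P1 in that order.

Answer: 11 11

Derivation:
Op 1: fork(P0) -> P1. 2 ppages; refcounts: pp0:2 pp1:2
Op 2: write(P1, v1, 132). refcount(pp1)=2>1 -> COPY to pp2. 3 ppages; refcounts: pp0:2 pp1:1 pp2:1
Op 3: read(P1, v1) -> 132. No state change.
Op 4: write(P1, v1, 164). refcount(pp2)=1 -> write in place. 3 ppages; refcounts: pp0:2 pp1:1 pp2:1
Op 5: read(P1, v1) -> 164. No state change.
P0: v0 -> pp0 = 11
P1: v0 -> pp0 = 11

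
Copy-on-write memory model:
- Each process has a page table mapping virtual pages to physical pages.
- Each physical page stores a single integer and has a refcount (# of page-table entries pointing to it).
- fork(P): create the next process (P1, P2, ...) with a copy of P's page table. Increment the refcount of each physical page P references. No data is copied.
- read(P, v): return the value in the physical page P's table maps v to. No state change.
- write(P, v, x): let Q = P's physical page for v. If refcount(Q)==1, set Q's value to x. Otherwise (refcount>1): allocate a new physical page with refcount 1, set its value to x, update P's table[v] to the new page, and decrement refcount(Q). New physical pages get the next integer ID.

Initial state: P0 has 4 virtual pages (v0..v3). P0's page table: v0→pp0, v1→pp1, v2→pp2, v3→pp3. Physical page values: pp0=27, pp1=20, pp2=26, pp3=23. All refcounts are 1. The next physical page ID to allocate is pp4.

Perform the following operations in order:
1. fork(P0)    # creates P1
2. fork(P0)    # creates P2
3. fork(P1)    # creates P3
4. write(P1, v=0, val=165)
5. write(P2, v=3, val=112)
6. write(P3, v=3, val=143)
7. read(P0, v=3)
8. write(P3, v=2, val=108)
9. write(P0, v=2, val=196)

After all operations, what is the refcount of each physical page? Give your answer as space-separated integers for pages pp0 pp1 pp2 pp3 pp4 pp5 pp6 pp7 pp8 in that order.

Op 1: fork(P0) -> P1. 4 ppages; refcounts: pp0:2 pp1:2 pp2:2 pp3:2
Op 2: fork(P0) -> P2. 4 ppages; refcounts: pp0:3 pp1:3 pp2:3 pp3:3
Op 3: fork(P1) -> P3. 4 ppages; refcounts: pp0:4 pp1:4 pp2:4 pp3:4
Op 4: write(P1, v0, 165). refcount(pp0)=4>1 -> COPY to pp4. 5 ppages; refcounts: pp0:3 pp1:4 pp2:4 pp3:4 pp4:1
Op 5: write(P2, v3, 112). refcount(pp3)=4>1 -> COPY to pp5. 6 ppages; refcounts: pp0:3 pp1:4 pp2:4 pp3:3 pp4:1 pp5:1
Op 6: write(P3, v3, 143). refcount(pp3)=3>1 -> COPY to pp6. 7 ppages; refcounts: pp0:3 pp1:4 pp2:4 pp3:2 pp4:1 pp5:1 pp6:1
Op 7: read(P0, v3) -> 23. No state change.
Op 8: write(P3, v2, 108). refcount(pp2)=4>1 -> COPY to pp7. 8 ppages; refcounts: pp0:3 pp1:4 pp2:3 pp3:2 pp4:1 pp5:1 pp6:1 pp7:1
Op 9: write(P0, v2, 196). refcount(pp2)=3>1 -> COPY to pp8. 9 ppages; refcounts: pp0:3 pp1:4 pp2:2 pp3:2 pp4:1 pp5:1 pp6:1 pp7:1 pp8:1

Answer: 3 4 2 2 1 1 1 1 1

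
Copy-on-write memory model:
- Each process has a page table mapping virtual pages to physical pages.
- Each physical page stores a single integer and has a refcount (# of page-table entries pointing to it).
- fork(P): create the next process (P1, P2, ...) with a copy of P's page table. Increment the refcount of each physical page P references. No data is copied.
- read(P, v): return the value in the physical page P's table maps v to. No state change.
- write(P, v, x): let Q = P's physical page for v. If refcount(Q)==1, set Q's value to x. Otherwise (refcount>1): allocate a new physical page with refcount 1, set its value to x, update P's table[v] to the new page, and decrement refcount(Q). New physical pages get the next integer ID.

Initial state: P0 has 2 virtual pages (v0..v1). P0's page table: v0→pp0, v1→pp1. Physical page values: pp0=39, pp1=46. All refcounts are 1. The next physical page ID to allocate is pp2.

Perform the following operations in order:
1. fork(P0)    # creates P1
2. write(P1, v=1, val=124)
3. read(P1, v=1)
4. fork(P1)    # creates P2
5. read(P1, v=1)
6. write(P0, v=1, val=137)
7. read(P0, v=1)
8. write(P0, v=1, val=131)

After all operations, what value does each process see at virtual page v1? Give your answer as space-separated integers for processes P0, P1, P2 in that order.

Answer: 131 124 124

Derivation:
Op 1: fork(P0) -> P1. 2 ppages; refcounts: pp0:2 pp1:2
Op 2: write(P1, v1, 124). refcount(pp1)=2>1 -> COPY to pp2. 3 ppages; refcounts: pp0:2 pp1:1 pp2:1
Op 3: read(P1, v1) -> 124. No state change.
Op 4: fork(P1) -> P2. 3 ppages; refcounts: pp0:3 pp1:1 pp2:2
Op 5: read(P1, v1) -> 124. No state change.
Op 6: write(P0, v1, 137). refcount(pp1)=1 -> write in place. 3 ppages; refcounts: pp0:3 pp1:1 pp2:2
Op 7: read(P0, v1) -> 137. No state change.
Op 8: write(P0, v1, 131). refcount(pp1)=1 -> write in place. 3 ppages; refcounts: pp0:3 pp1:1 pp2:2
P0: v1 -> pp1 = 131
P1: v1 -> pp2 = 124
P2: v1 -> pp2 = 124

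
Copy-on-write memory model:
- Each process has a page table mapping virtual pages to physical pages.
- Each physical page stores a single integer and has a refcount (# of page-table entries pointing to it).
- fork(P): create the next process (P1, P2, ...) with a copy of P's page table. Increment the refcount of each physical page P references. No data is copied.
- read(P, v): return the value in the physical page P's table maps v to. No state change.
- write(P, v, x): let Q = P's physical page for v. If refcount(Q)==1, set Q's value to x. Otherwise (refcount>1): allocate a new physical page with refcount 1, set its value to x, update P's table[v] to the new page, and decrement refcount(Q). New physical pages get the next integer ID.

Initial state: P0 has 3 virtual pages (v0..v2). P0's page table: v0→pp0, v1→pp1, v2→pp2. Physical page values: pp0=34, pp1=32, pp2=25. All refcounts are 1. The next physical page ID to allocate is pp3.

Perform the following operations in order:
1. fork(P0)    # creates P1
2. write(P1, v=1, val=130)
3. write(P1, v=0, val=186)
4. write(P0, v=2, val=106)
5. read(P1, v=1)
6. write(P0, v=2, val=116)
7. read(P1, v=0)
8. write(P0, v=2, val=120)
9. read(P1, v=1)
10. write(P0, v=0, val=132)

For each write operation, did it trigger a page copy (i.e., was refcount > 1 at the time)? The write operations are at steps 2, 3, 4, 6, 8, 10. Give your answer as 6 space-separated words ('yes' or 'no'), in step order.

Op 1: fork(P0) -> P1. 3 ppages; refcounts: pp0:2 pp1:2 pp2:2
Op 2: write(P1, v1, 130). refcount(pp1)=2>1 -> COPY to pp3. 4 ppages; refcounts: pp0:2 pp1:1 pp2:2 pp3:1
Op 3: write(P1, v0, 186). refcount(pp0)=2>1 -> COPY to pp4. 5 ppages; refcounts: pp0:1 pp1:1 pp2:2 pp3:1 pp4:1
Op 4: write(P0, v2, 106). refcount(pp2)=2>1 -> COPY to pp5. 6 ppages; refcounts: pp0:1 pp1:1 pp2:1 pp3:1 pp4:1 pp5:1
Op 5: read(P1, v1) -> 130. No state change.
Op 6: write(P0, v2, 116). refcount(pp5)=1 -> write in place. 6 ppages; refcounts: pp0:1 pp1:1 pp2:1 pp3:1 pp4:1 pp5:1
Op 7: read(P1, v0) -> 186. No state change.
Op 8: write(P0, v2, 120). refcount(pp5)=1 -> write in place. 6 ppages; refcounts: pp0:1 pp1:1 pp2:1 pp3:1 pp4:1 pp5:1
Op 9: read(P1, v1) -> 130. No state change.
Op 10: write(P0, v0, 132). refcount(pp0)=1 -> write in place. 6 ppages; refcounts: pp0:1 pp1:1 pp2:1 pp3:1 pp4:1 pp5:1

yes yes yes no no no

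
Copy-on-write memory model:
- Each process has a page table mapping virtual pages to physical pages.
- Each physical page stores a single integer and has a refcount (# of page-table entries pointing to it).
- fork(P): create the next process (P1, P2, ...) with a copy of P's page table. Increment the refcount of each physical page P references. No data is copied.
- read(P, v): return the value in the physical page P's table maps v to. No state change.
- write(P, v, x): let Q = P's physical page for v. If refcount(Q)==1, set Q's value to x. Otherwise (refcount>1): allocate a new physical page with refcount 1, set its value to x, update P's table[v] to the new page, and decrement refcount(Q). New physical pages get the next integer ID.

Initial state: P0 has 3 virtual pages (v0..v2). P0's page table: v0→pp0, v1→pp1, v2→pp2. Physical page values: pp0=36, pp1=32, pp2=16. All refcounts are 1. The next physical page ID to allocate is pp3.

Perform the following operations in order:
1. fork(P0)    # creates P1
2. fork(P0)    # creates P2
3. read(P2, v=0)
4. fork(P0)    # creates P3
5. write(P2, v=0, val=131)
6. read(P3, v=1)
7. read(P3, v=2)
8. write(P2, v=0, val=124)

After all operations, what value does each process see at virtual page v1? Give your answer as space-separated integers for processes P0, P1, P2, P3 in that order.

Answer: 32 32 32 32

Derivation:
Op 1: fork(P0) -> P1. 3 ppages; refcounts: pp0:2 pp1:2 pp2:2
Op 2: fork(P0) -> P2. 3 ppages; refcounts: pp0:3 pp1:3 pp2:3
Op 3: read(P2, v0) -> 36. No state change.
Op 4: fork(P0) -> P3. 3 ppages; refcounts: pp0:4 pp1:4 pp2:4
Op 5: write(P2, v0, 131). refcount(pp0)=4>1 -> COPY to pp3. 4 ppages; refcounts: pp0:3 pp1:4 pp2:4 pp3:1
Op 6: read(P3, v1) -> 32. No state change.
Op 7: read(P3, v2) -> 16. No state change.
Op 8: write(P2, v0, 124). refcount(pp3)=1 -> write in place. 4 ppages; refcounts: pp0:3 pp1:4 pp2:4 pp3:1
P0: v1 -> pp1 = 32
P1: v1 -> pp1 = 32
P2: v1 -> pp1 = 32
P3: v1 -> pp1 = 32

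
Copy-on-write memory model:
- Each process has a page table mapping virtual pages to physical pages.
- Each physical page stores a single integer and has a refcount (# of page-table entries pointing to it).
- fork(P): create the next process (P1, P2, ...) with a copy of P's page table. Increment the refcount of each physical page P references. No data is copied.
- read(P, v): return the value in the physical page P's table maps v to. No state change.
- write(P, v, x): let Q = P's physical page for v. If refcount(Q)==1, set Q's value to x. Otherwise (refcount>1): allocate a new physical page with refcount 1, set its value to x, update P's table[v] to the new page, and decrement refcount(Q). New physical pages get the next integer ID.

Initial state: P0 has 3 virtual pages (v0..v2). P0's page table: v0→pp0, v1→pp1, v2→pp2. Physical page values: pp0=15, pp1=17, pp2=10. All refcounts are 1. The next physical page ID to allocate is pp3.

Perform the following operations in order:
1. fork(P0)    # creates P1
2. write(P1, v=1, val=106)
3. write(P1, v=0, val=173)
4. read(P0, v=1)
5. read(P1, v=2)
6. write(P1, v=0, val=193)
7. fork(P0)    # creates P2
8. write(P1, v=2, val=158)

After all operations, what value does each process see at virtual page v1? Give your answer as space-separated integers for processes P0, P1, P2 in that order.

Answer: 17 106 17

Derivation:
Op 1: fork(P0) -> P1. 3 ppages; refcounts: pp0:2 pp1:2 pp2:2
Op 2: write(P1, v1, 106). refcount(pp1)=2>1 -> COPY to pp3. 4 ppages; refcounts: pp0:2 pp1:1 pp2:2 pp3:1
Op 3: write(P1, v0, 173). refcount(pp0)=2>1 -> COPY to pp4. 5 ppages; refcounts: pp0:1 pp1:1 pp2:2 pp3:1 pp4:1
Op 4: read(P0, v1) -> 17. No state change.
Op 5: read(P1, v2) -> 10. No state change.
Op 6: write(P1, v0, 193). refcount(pp4)=1 -> write in place. 5 ppages; refcounts: pp0:1 pp1:1 pp2:2 pp3:1 pp4:1
Op 7: fork(P0) -> P2. 5 ppages; refcounts: pp0:2 pp1:2 pp2:3 pp3:1 pp4:1
Op 8: write(P1, v2, 158). refcount(pp2)=3>1 -> COPY to pp5. 6 ppages; refcounts: pp0:2 pp1:2 pp2:2 pp3:1 pp4:1 pp5:1
P0: v1 -> pp1 = 17
P1: v1 -> pp3 = 106
P2: v1 -> pp1 = 17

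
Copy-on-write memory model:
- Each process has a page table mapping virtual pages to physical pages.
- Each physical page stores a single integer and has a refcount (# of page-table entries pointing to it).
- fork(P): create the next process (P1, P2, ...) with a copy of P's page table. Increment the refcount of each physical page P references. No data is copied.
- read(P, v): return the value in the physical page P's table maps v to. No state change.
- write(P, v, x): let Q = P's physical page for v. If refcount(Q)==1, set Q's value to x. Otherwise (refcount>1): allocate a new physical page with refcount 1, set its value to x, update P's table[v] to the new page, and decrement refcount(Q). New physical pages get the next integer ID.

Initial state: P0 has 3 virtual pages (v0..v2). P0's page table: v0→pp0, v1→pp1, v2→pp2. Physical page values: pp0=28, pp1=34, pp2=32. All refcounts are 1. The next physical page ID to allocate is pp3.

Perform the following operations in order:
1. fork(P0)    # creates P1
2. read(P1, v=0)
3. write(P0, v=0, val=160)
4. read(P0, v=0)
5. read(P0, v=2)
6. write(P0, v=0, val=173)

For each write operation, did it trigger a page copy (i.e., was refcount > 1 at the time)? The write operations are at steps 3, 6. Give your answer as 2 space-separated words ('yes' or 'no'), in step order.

Op 1: fork(P0) -> P1. 3 ppages; refcounts: pp0:2 pp1:2 pp2:2
Op 2: read(P1, v0) -> 28. No state change.
Op 3: write(P0, v0, 160). refcount(pp0)=2>1 -> COPY to pp3. 4 ppages; refcounts: pp0:1 pp1:2 pp2:2 pp3:1
Op 4: read(P0, v0) -> 160. No state change.
Op 5: read(P0, v2) -> 32. No state change.
Op 6: write(P0, v0, 173). refcount(pp3)=1 -> write in place. 4 ppages; refcounts: pp0:1 pp1:2 pp2:2 pp3:1

yes no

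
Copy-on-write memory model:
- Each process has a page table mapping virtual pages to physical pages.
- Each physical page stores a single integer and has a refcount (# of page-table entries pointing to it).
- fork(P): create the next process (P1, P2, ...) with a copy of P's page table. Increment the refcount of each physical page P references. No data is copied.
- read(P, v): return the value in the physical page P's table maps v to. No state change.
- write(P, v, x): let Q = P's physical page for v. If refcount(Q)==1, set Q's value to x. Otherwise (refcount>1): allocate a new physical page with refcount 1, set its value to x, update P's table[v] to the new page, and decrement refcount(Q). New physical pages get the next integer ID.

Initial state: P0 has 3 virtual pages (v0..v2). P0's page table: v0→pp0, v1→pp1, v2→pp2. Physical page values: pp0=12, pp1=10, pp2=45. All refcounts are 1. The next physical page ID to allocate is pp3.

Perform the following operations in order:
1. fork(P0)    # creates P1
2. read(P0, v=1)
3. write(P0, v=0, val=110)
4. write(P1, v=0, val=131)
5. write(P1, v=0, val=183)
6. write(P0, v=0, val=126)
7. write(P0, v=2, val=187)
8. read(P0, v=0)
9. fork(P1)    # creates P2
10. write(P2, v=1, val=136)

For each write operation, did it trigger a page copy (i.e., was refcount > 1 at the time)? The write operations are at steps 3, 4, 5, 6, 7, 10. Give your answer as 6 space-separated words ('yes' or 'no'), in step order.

Op 1: fork(P0) -> P1. 3 ppages; refcounts: pp0:2 pp1:2 pp2:2
Op 2: read(P0, v1) -> 10. No state change.
Op 3: write(P0, v0, 110). refcount(pp0)=2>1 -> COPY to pp3. 4 ppages; refcounts: pp0:1 pp1:2 pp2:2 pp3:1
Op 4: write(P1, v0, 131). refcount(pp0)=1 -> write in place. 4 ppages; refcounts: pp0:1 pp1:2 pp2:2 pp3:1
Op 5: write(P1, v0, 183). refcount(pp0)=1 -> write in place. 4 ppages; refcounts: pp0:1 pp1:2 pp2:2 pp3:1
Op 6: write(P0, v0, 126). refcount(pp3)=1 -> write in place. 4 ppages; refcounts: pp0:1 pp1:2 pp2:2 pp3:1
Op 7: write(P0, v2, 187). refcount(pp2)=2>1 -> COPY to pp4. 5 ppages; refcounts: pp0:1 pp1:2 pp2:1 pp3:1 pp4:1
Op 8: read(P0, v0) -> 126. No state change.
Op 9: fork(P1) -> P2. 5 ppages; refcounts: pp0:2 pp1:3 pp2:2 pp3:1 pp4:1
Op 10: write(P2, v1, 136). refcount(pp1)=3>1 -> COPY to pp5. 6 ppages; refcounts: pp0:2 pp1:2 pp2:2 pp3:1 pp4:1 pp5:1

yes no no no yes yes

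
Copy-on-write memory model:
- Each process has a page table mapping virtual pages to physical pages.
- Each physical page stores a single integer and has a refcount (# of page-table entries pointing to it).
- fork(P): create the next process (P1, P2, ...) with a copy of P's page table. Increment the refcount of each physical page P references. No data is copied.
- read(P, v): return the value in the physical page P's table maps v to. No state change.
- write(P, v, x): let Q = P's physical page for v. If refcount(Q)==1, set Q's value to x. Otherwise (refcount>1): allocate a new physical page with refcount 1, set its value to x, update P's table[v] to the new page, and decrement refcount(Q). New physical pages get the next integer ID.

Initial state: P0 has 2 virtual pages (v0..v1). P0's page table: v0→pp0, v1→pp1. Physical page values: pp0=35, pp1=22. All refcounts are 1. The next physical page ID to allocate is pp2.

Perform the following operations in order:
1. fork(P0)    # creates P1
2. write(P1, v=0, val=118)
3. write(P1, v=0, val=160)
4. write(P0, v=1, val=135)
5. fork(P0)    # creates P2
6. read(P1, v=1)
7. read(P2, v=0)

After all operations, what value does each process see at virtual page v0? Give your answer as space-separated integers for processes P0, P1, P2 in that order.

Answer: 35 160 35

Derivation:
Op 1: fork(P0) -> P1. 2 ppages; refcounts: pp0:2 pp1:2
Op 2: write(P1, v0, 118). refcount(pp0)=2>1 -> COPY to pp2. 3 ppages; refcounts: pp0:1 pp1:2 pp2:1
Op 3: write(P1, v0, 160). refcount(pp2)=1 -> write in place. 3 ppages; refcounts: pp0:1 pp1:2 pp2:1
Op 4: write(P0, v1, 135). refcount(pp1)=2>1 -> COPY to pp3. 4 ppages; refcounts: pp0:1 pp1:1 pp2:1 pp3:1
Op 5: fork(P0) -> P2. 4 ppages; refcounts: pp0:2 pp1:1 pp2:1 pp3:2
Op 6: read(P1, v1) -> 22. No state change.
Op 7: read(P2, v0) -> 35. No state change.
P0: v0 -> pp0 = 35
P1: v0 -> pp2 = 160
P2: v0 -> pp0 = 35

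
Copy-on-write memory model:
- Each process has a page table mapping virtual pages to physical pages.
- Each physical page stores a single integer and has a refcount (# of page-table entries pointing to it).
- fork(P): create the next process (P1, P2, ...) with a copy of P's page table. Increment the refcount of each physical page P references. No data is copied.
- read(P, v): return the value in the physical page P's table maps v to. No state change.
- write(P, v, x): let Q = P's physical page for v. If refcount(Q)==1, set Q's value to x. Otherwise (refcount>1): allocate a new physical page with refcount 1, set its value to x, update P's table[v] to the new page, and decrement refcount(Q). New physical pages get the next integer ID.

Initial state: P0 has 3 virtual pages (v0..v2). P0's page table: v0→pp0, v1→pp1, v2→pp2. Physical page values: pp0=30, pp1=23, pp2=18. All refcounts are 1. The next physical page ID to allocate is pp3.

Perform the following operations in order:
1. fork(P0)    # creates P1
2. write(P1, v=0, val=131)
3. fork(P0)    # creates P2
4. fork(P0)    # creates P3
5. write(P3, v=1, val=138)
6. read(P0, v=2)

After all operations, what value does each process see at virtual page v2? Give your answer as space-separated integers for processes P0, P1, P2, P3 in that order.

Answer: 18 18 18 18

Derivation:
Op 1: fork(P0) -> P1. 3 ppages; refcounts: pp0:2 pp1:2 pp2:2
Op 2: write(P1, v0, 131). refcount(pp0)=2>1 -> COPY to pp3. 4 ppages; refcounts: pp0:1 pp1:2 pp2:2 pp3:1
Op 3: fork(P0) -> P2. 4 ppages; refcounts: pp0:2 pp1:3 pp2:3 pp3:1
Op 4: fork(P0) -> P3. 4 ppages; refcounts: pp0:3 pp1:4 pp2:4 pp3:1
Op 5: write(P3, v1, 138). refcount(pp1)=4>1 -> COPY to pp4. 5 ppages; refcounts: pp0:3 pp1:3 pp2:4 pp3:1 pp4:1
Op 6: read(P0, v2) -> 18. No state change.
P0: v2 -> pp2 = 18
P1: v2 -> pp2 = 18
P2: v2 -> pp2 = 18
P3: v2 -> pp2 = 18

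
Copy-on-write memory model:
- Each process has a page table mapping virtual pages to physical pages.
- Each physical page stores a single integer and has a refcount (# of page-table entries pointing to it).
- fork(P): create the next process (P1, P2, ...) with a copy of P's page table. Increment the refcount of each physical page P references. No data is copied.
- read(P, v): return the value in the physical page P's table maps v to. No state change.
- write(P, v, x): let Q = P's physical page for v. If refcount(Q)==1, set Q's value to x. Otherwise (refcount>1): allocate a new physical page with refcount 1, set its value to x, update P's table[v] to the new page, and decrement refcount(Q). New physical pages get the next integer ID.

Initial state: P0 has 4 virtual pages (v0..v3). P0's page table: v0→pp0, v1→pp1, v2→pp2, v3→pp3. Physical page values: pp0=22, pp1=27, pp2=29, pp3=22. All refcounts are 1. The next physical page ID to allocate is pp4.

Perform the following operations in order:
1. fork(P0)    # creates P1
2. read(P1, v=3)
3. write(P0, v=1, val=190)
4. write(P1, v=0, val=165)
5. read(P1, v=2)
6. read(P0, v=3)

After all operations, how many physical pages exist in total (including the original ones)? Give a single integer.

Op 1: fork(P0) -> P1. 4 ppages; refcounts: pp0:2 pp1:2 pp2:2 pp3:2
Op 2: read(P1, v3) -> 22. No state change.
Op 3: write(P0, v1, 190). refcount(pp1)=2>1 -> COPY to pp4. 5 ppages; refcounts: pp0:2 pp1:1 pp2:2 pp3:2 pp4:1
Op 4: write(P1, v0, 165). refcount(pp0)=2>1 -> COPY to pp5. 6 ppages; refcounts: pp0:1 pp1:1 pp2:2 pp3:2 pp4:1 pp5:1
Op 5: read(P1, v2) -> 29. No state change.
Op 6: read(P0, v3) -> 22. No state change.

Answer: 6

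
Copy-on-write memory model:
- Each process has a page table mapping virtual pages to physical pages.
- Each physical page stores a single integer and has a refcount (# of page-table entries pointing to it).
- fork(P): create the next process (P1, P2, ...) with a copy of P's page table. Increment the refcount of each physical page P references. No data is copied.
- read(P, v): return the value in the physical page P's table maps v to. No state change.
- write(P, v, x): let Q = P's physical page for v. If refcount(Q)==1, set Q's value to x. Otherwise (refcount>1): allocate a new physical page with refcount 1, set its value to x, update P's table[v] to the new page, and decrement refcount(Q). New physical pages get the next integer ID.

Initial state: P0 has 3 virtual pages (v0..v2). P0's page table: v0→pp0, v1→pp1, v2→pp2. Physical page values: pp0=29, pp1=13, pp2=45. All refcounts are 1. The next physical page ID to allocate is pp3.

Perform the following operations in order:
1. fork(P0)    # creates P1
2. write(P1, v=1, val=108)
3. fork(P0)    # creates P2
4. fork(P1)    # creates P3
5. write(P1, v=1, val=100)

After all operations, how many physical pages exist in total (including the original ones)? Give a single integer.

Answer: 5

Derivation:
Op 1: fork(P0) -> P1. 3 ppages; refcounts: pp0:2 pp1:2 pp2:2
Op 2: write(P1, v1, 108). refcount(pp1)=2>1 -> COPY to pp3. 4 ppages; refcounts: pp0:2 pp1:1 pp2:2 pp3:1
Op 3: fork(P0) -> P2. 4 ppages; refcounts: pp0:3 pp1:2 pp2:3 pp3:1
Op 4: fork(P1) -> P3. 4 ppages; refcounts: pp0:4 pp1:2 pp2:4 pp3:2
Op 5: write(P1, v1, 100). refcount(pp3)=2>1 -> COPY to pp4. 5 ppages; refcounts: pp0:4 pp1:2 pp2:4 pp3:1 pp4:1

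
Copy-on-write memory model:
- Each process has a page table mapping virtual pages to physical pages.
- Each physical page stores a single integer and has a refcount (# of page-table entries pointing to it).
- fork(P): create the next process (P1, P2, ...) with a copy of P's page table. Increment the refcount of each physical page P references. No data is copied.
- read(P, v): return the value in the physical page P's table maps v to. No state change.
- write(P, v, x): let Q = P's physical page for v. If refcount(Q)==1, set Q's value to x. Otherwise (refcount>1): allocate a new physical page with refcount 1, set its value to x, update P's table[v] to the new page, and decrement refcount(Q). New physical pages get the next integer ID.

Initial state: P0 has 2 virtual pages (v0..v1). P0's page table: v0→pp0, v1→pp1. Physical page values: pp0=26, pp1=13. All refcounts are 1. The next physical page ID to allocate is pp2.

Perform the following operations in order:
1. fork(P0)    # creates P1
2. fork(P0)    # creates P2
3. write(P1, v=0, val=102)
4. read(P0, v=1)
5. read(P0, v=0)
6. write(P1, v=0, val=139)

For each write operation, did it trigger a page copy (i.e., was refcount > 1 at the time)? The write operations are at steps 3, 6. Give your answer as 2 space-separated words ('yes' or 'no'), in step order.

Op 1: fork(P0) -> P1. 2 ppages; refcounts: pp0:2 pp1:2
Op 2: fork(P0) -> P2. 2 ppages; refcounts: pp0:3 pp1:3
Op 3: write(P1, v0, 102). refcount(pp0)=3>1 -> COPY to pp2. 3 ppages; refcounts: pp0:2 pp1:3 pp2:1
Op 4: read(P0, v1) -> 13. No state change.
Op 5: read(P0, v0) -> 26. No state change.
Op 6: write(P1, v0, 139). refcount(pp2)=1 -> write in place. 3 ppages; refcounts: pp0:2 pp1:3 pp2:1

yes no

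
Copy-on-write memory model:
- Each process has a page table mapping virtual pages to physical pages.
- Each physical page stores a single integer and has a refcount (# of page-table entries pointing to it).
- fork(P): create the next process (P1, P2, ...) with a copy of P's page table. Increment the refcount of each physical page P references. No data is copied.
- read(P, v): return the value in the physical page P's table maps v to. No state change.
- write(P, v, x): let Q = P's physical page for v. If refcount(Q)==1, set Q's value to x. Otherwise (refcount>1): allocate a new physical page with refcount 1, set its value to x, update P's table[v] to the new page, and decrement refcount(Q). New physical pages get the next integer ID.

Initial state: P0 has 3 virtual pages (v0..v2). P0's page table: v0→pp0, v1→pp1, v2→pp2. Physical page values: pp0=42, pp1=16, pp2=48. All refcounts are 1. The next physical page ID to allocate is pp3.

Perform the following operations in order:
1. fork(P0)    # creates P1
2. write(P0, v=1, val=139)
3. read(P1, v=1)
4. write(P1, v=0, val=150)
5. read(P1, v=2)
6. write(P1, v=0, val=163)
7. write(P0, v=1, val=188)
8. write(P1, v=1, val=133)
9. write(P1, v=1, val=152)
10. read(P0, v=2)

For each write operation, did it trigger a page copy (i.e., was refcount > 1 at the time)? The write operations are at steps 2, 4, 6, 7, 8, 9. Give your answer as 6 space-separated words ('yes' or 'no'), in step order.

Op 1: fork(P0) -> P1. 3 ppages; refcounts: pp0:2 pp1:2 pp2:2
Op 2: write(P0, v1, 139). refcount(pp1)=2>1 -> COPY to pp3. 4 ppages; refcounts: pp0:2 pp1:1 pp2:2 pp3:1
Op 3: read(P1, v1) -> 16. No state change.
Op 4: write(P1, v0, 150). refcount(pp0)=2>1 -> COPY to pp4. 5 ppages; refcounts: pp0:1 pp1:1 pp2:2 pp3:1 pp4:1
Op 5: read(P1, v2) -> 48. No state change.
Op 6: write(P1, v0, 163). refcount(pp4)=1 -> write in place. 5 ppages; refcounts: pp0:1 pp1:1 pp2:2 pp3:1 pp4:1
Op 7: write(P0, v1, 188). refcount(pp3)=1 -> write in place. 5 ppages; refcounts: pp0:1 pp1:1 pp2:2 pp3:1 pp4:1
Op 8: write(P1, v1, 133). refcount(pp1)=1 -> write in place. 5 ppages; refcounts: pp0:1 pp1:1 pp2:2 pp3:1 pp4:1
Op 9: write(P1, v1, 152). refcount(pp1)=1 -> write in place. 5 ppages; refcounts: pp0:1 pp1:1 pp2:2 pp3:1 pp4:1
Op 10: read(P0, v2) -> 48. No state change.

yes yes no no no no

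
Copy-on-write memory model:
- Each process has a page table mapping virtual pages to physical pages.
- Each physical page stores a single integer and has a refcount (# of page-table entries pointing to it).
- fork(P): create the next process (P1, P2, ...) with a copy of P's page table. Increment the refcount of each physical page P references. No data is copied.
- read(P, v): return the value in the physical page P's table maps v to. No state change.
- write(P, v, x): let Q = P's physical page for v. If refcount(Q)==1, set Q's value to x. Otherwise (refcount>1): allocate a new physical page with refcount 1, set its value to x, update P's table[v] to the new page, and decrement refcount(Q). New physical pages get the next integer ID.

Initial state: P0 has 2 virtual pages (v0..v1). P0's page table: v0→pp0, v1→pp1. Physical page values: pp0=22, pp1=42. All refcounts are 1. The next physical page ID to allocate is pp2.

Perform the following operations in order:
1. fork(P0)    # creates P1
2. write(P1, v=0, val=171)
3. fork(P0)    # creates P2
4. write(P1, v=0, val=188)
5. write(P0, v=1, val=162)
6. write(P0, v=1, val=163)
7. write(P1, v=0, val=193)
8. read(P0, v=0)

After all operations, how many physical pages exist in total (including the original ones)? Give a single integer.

Op 1: fork(P0) -> P1. 2 ppages; refcounts: pp0:2 pp1:2
Op 2: write(P1, v0, 171). refcount(pp0)=2>1 -> COPY to pp2. 3 ppages; refcounts: pp0:1 pp1:2 pp2:1
Op 3: fork(P0) -> P2. 3 ppages; refcounts: pp0:2 pp1:3 pp2:1
Op 4: write(P1, v0, 188). refcount(pp2)=1 -> write in place. 3 ppages; refcounts: pp0:2 pp1:3 pp2:1
Op 5: write(P0, v1, 162). refcount(pp1)=3>1 -> COPY to pp3. 4 ppages; refcounts: pp0:2 pp1:2 pp2:1 pp3:1
Op 6: write(P0, v1, 163). refcount(pp3)=1 -> write in place. 4 ppages; refcounts: pp0:2 pp1:2 pp2:1 pp3:1
Op 7: write(P1, v0, 193). refcount(pp2)=1 -> write in place. 4 ppages; refcounts: pp0:2 pp1:2 pp2:1 pp3:1
Op 8: read(P0, v0) -> 22. No state change.

Answer: 4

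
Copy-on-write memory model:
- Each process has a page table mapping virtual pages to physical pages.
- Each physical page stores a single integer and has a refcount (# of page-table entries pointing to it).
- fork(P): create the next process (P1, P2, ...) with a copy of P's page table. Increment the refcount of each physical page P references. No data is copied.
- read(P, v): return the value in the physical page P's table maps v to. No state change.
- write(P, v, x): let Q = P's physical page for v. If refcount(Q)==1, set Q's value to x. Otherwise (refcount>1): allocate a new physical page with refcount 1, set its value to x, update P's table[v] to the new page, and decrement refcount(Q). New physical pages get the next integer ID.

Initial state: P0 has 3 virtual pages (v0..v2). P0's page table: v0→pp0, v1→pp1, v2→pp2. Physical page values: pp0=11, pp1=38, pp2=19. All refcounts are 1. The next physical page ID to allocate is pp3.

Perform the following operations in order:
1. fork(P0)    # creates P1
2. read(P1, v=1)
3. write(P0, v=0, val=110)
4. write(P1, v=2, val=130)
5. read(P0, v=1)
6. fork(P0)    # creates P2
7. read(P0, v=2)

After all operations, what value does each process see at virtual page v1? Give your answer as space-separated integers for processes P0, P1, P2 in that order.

Op 1: fork(P0) -> P1. 3 ppages; refcounts: pp0:2 pp1:2 pp2:2
Op 2: read(P1, v1) -> 38. No state change.
Op 3: write(P0, v0, 110). refcount(pp0)=2>1 -> COPY to pp3. 4 ppages; refcounts: pp0:1 pp1:2 pp2:2 pp3:1
Op 4: write(P1, v2, 130). refcount(pp2)=2>1 -> COPY to pp4. 5 ppages; refcounts: pp0:1 pp1:2 pp2:1 pp3:1 pp4:1
Op 5: read(P0, v1) -> 38. No state change.
Op 6: fork(P0) -> P2. 5 ppages; refcounts: pp0:1 pp1:3 pp2:2 pp3:2 pp4:1
Op 7: read(P0, v2) -> 19. No state change.
P0: v1 -> pp1 = 38
P1: v1 -> pp1 = 38
P2: v1 -> pp1 = 38

Answer: 38 38 38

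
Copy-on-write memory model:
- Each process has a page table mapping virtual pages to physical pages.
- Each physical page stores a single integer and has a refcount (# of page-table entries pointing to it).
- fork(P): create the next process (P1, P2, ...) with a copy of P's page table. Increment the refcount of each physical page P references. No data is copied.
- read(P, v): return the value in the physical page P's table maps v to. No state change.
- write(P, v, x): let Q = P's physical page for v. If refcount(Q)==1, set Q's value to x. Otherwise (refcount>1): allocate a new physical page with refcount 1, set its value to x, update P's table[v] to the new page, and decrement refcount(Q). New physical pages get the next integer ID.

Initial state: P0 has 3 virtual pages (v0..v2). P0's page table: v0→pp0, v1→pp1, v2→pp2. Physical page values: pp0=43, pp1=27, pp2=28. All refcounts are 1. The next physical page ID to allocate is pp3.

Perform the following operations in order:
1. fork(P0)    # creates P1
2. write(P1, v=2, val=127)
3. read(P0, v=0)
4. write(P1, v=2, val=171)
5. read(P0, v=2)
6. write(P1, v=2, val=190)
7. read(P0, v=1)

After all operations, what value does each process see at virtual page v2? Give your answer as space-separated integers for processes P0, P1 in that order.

Answer: 28 190

Derivation:
Op 1: fork(P0) -> P1. 3 ppages; refcounts: pp0:2 pp1:2 pp2:2
Op 2: write(P1, v2, 127). refcount(pp2)=2>1 -> COPY to pp3. 4 ppages; refcounts: pp0:2 pp1:2 pp2:1 pp3:1
Op 3: read(P0, v0) -> 43. No state change.
Op 4: write(P1, v2, 171). refcount(pp3)=1 -> write in place. 4 ppages; refcounts: pp0:2 pp1:2 pp2:1 pp3:1
Op 5: read(P0, v2) -> 28. No state change.
Op 6: write(P1, v2, 190). refcount(pp3)=1 -> write in place. 4 ppages; refcounts: pp0:2 pp1:2 pp2:1 pp3:1
Op 7: read(P0, v1) -> 27. No state change.
P0: v2 -> pp2 = 28
P1: v2 -> pp3 = 190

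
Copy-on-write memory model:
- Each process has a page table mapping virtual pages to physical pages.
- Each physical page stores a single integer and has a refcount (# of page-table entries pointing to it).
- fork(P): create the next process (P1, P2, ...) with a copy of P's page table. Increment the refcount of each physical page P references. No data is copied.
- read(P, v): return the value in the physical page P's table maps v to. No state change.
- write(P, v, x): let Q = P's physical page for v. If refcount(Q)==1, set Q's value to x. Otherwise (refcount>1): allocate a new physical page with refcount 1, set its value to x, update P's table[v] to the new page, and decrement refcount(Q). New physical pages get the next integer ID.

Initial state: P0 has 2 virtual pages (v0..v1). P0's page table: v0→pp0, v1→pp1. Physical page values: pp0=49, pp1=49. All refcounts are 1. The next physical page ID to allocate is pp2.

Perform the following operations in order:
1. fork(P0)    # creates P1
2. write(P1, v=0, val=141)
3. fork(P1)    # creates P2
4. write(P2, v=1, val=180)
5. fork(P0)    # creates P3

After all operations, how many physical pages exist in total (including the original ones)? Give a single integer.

Answer: 4

Derivation:
Op 1: fork(P0) -> P1. 2 ppages; refcounts: pp0:2 pp1:2
Op 2: write(P1, v0, 141). refcount(pp0)=2>1 -> COPY to pp2. 3 ppages; refcounts: pp0:1 pp1:2 pp2:1
Op 3: fork(P1) -> P2. 3 ppages; refcounts: pp0:1 pp1:3 pp2:2
Op 4: write(P2, v1, 180). refcount(pp1)=3>1 -> COPY to pp3. 4 ppages; refcounts: pp0:1 pp1:2 pp2:2 pp3:1
Op 5: fork(P0) -> P3. 4 ppages; refcounts: pp0:2 pp1:3 pp2:2 pp3:1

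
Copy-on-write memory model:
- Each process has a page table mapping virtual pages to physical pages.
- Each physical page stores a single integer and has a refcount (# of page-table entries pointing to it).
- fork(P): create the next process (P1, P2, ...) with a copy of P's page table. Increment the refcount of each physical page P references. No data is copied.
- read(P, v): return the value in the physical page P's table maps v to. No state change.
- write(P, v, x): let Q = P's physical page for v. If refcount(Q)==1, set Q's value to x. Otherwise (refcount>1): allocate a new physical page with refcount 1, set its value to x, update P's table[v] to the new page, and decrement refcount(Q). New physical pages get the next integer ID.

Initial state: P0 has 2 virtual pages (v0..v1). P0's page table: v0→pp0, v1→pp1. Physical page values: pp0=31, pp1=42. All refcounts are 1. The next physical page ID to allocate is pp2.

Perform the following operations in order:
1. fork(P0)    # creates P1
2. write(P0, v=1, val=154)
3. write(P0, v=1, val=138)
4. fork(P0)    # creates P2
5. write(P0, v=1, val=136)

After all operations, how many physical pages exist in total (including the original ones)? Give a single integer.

Answer: 4

Derivation:
Op 1: fork(P0) -> P1. 2 ppages; refcounts: pp0:2 pp1:2
Op 2: write(P0, v1, 154). refcount(pp1)=2>1 -> COPY to pp2. 3 ppages; refcounts: pp0:2 pp1:1 pp2:1
Op 3: write(P0, v1, 138). refcount(pp2)=1 -> write in place. 3 ppages; refcounts: pp0:2 pp1:1 pp2:1
Op 4: fork(P0) -> P2. 3 ppages; refcounts: pp0:3 pp1:1 pp2:2
Op 5: write(P0, v1, 136). refcount(pp2)=2>1 -> COPY to pp3. 4 ppages; refcounts: pp0:3 pp1:1 pp2:1 pp3:1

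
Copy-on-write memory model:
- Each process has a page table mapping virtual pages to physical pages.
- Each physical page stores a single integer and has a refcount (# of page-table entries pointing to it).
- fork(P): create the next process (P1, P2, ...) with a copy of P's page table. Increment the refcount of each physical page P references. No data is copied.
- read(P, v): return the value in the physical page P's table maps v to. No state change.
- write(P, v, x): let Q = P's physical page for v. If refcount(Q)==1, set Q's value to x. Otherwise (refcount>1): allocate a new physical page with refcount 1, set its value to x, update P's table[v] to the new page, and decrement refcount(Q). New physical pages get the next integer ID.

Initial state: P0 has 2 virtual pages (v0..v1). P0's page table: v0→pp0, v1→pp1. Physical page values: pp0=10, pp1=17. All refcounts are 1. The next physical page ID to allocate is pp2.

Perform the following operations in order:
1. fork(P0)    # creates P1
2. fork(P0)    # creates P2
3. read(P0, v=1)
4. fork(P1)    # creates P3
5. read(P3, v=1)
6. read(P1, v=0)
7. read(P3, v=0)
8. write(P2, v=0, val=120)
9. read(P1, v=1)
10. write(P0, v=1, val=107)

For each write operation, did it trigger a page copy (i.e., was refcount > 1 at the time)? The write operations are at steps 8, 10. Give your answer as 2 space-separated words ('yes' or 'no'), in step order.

Op 1: fork(P0) -> P1. 2 ppages; refcounts: pp0:2 pp1:2
Op 2: fork(P0) -> P2. 2 ppages; refcounts: pp0:3 pp1:3
Op 3: read(P0, v1) -> 17. No state change.
Op 4: fork(P1) -> P3. 2 ppages; refcounts: pp0:4 pp1:4
Op 5: read(P3, v1) -> 17. No state change.
Op 6: read(P1, v0) -> 10. No state change.
Op 7: read(P3, v0) -> 10. No state change.
Op 8: write(P2, v0, 120). refcount(pp0)=4>1 -> COPY to pp2. 3 ppages; refcounts: pp0:3 pp1:4 pp2:1
Op 9: read(P1, v1) -> 17. No state change.
Op 10: write(P0, v1, 107). refcount(pp1)=4>1 -> COPY to pp3. 4 ppages; refcounts: pp0:3 pp1:3 pp2:1 pp3:1

yes yes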